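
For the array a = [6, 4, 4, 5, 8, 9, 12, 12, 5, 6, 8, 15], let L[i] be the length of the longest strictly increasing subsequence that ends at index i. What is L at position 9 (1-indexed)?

dp[i] = 1 + max{dp[j] : j<i, a[j]<a[i]} (or 1 if no such j):
i:      1  2  3  4  5  6  7  8  9 10 11 12
a[i]:   6  4  4  5  8  9 12 12  5  6  8 15
dp:     1  1  1  2  3  4  5  5  2  3  4  6
At index 9 the value is 2.

2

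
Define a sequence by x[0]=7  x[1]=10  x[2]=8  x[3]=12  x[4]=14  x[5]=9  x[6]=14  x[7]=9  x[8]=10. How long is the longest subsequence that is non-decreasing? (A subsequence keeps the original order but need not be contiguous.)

5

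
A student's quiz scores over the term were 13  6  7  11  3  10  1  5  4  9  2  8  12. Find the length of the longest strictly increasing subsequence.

4

Track the smallest tail for each achievable length (strict):
13 → extends → [13]
6 → replaces 13 → [6]
7 → extends → [6, 7]
11 → extends → [6, 7, 11]
3 → replaces 6 → [3, 7, 11]
10 → replaces 11 → [3, 7, 10]
1 → replaces 3 → [1, 7, 10]
5 → replaces 7 → [1, 5, 10]
4 → replaces 5 → [1, 4, 10]
9 → replaces 10 → [1, 4, 9]
2 → replaces 4 → [1, 2, 9]
8 → replaces 9 → [1, 2, 8]
12 → extends → [1, 2, 8, 12]
Four tails, so the longest strictly increasing subsequence has length 4 (e.g. 6, 7, 11, 12).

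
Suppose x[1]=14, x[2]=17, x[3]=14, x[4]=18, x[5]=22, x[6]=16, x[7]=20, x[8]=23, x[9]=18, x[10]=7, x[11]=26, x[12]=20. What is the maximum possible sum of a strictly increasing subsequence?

120

Let S[i] be the best sum of a strictly increasing subsequence ending at i:
i:       1   2   3   4   5   6   7   8   9  10  11  12
x[i]:   14  17  14  18  22  16  20  23  18   7  26  20
S:      14  31  14  49  71  30  69  94  49   7 120  69
Maximum is 120 (e.g. 14 + 17 + 18 + 22 + 23 + 26).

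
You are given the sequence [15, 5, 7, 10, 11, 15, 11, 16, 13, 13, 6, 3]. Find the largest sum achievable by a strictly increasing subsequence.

64

Let S[i] be the best sum of a strictly increasing subsequence ending at i:
i:      1  2  3  4  5  6  7  8  9 10 11 12
a[i]:  15  5  7 10 11 15 11 16 13 13  6  3
S:     15  5 12 22 33 48 33 64 46 46 11  3
Maximum is 64 (e.g. 5 + 7 + 10 + 11 + 15 + 16).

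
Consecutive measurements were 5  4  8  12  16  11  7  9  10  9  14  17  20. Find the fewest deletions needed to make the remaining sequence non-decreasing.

6

Fewest deletions = n − (longest non-decreasing subsequence).
Patience tails:
5 → extends → [5]
4 → replaces 5 → [4]
8 → extends → [4, 8]
12 → extends → [4, 8, 12]
16 → extends → [4, 8, 12, 16]
11 → replaces 12 → [4, 8, 11, 16]
7 → replaces 8 → [4, 7, 11, 16]
9 → replaces 11 → [4, 7, 9, 16]
10 → replaces 16 → [4, 7, 9, 10]
9 → replaces 10 → [4, 7, 9, 9]
14 → extends → [4, 7, 9, 9, 14]
17 → extends → [4, 7, 9, 9, 14, 17]
20 → extends → [4, 7, 9, 9, 14, 17, 20]
Longest non-decreasing subsequence has length 7, so deletions = 13 − 7 = 6.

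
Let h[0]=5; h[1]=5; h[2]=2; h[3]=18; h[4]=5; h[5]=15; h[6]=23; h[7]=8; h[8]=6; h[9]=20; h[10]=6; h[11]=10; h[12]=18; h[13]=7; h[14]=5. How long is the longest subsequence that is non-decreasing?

Track the smallest tail for each achievable length (allowing ties):
5 → extends → [5]
5 → extends → [5, 5]
2 → replaces 5 → [2, 5]
18 → extends → [2, 5, 18]
5 → replaces 18 → [2, 5, 5]
15 → extends → [2, 5, 5, 15]
23 → extends → [2, 5, 5, 15, 23]
8 → replaces 15 → [2, 5, 5, 8, 23]
6 → replaces 8 → [2, 5, 5, 6, 23]
20 → replaces 23 → [2, 5, 5, 6, 20]
6 → replaces 20 → [2, 5, 5, 6, 6]
10 → extends → [2, 5, 5, 6, 6, 10]
18 → extends → [2, 5, 5, 6, 6, 10, 18]
7 → replaces 10 → [2, 5, 5, 6, 6, 7, 18]
5 → replaces 6 → [2, 5, 5, 5, 6, 7, 18]
Seven tails, so the longest non-decreasing subsequence has length 7 (e.g. 5, 5, 5, 6, 6, 10, 18).

7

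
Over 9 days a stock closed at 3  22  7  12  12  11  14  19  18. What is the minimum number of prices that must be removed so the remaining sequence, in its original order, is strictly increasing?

Fewest deletions = n − (longest strictly increasing subsequence).
i:      1  2  3  4  5  6  7  8  9
a[i]:   3 22  7 12 12 11 14 19 18
dp:     1  2  2  3  3  3  4  5  5
max dp = 5, so deletions = 9 − 5 = 4.

4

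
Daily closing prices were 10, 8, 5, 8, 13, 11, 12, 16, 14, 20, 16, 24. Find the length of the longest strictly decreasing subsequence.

3

Negate each value so 'decreasing' becomes 'increasing', then run patience tails on the negated sequence:
-10 → extends → [-10]
-8 → extends → [-10, -8]
-5 → extends → [-10, -8, -5]
-8 → already a tail → [-10, -8, -5]
-13 → replaces -10 → [-13, -8, -5]
-11 → replaces -8 → [-13, -11, -5]
-12 → replaces -11 → [-13, -12, -5]
-16 → replaces -13 → [-16, -12, -5]
-14 → replaces -12 → [-16, -14, -5]
-20 → replaces -16 → [-20, -14, -5]
-16 → replaces -14 → [-20, -16, -5]
-24 → replaces -20 → [-24, -16, -5]
Three tails, so the longest strictly decreasing subsequence of the original has length 3.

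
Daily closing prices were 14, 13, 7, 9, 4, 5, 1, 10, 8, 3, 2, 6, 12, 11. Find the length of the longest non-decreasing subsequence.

4

Let dp[i] be the length of the longest such subsequence ending at index i:
i:      1  2  3  4  5  6  7  8  9 10 11 12 13 14
a[i]:  14 13  7  9  4  5  1 10  8  3  2  6 12 11
dp:     1  1  1  2  1  2  1  3  3  2  2  3  4  4
Maximum dp value is 4.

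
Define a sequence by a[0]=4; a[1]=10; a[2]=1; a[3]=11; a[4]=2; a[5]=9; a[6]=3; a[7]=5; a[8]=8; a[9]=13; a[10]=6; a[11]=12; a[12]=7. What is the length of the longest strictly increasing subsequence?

Let dp[i] be the length of the longest such subsequence ending at index i:
i:      0  1  2  3  4  5  6  7  8  9 10 11 12
a[i]:   4 10  1 11  2  9  3  5  8 13  6 12  7
dp:     1  2  1  3  2  3  3  4  5  6  5  6  6
Maximum dp value is 6.

6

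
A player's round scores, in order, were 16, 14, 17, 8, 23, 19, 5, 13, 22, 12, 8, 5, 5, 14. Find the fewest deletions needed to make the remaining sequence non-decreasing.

Fewest deletions = n − (longest non-decreasing subsequence).
Patience tails:
16 → extends → [16]
14 → replaces 16 → [14]
17 → extends → [14, 17]
8 → replaces 14 → [8, 17]
23 → extends → [8, 17, 23]
19 → replaces 23 → [8, 17, 19]
5 → replaces 8 → [5, 17, 19]
13 → replaces 17 → [5, 13, 19]
22 → extends → [5, 13, 19, 22]
12 → replaces 13 → [5, 12, 19, 22]
8 → replaces 12 → [5, 8, 19, 22]
5 → replaces 8 → [5, 5, 19, 22]
5 → replaces 19 → [5, 5, 5, 22]
14 → replaces 22 → [5, 5, 5, 14]
Longest non-decreasing subsequence has length 4, so deletions = 14 − 4 = 10.

10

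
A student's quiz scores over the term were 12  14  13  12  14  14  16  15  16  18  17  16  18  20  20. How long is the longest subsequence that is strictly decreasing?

3

Let dp[i] be the longest strictly decreasing subsequence ending at i:
i:      1  2  3  4  5  6  7  8  9 10 11 12 13 14 15
a[i]:  12 14 13 12 14 14 16 15 16 18 17 16 18 20 20
dp:     1  1  2  3  1  1  1  2  1  1  2  3  1  1  1
Maximum is 3.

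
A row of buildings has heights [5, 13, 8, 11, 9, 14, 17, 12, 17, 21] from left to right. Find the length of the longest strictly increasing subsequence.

6

Track the smallest tail for each achievable length (strict):
5 → extends → [5]
13 → extends → [5, 13]
8 → replaces 13 → [5, 8]
11 → extends → [5, 8, 11]
9 → replaces 11 → [5, 8, 9]
14 → extends → [5, 8, 9, 14]
17 → extends → [5, 8, 9, 14, 17]
12 → replaces 14 → [5, 8, 9, 12, 17]
17 → already a tail → [5, 8, 9, 12, 17]
21 → extends → [5, 8, 9, 12, 17, 21]
Six tails, so the longest strictly increasing subsequence has length 6 (e.g. 5, 8, 11, 14, 17, 21).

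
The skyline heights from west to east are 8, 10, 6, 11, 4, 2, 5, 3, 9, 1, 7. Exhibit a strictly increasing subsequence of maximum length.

8, 10, 11

Patience tails give the LIS length; then backtrack through the dp parents:
8 → extends → [8]
10 → extends → [8, 10]
6 → replaces 8 → [6, 10]
11 → extends → [6, 10, 11]
4 → replaces 6 → [4, 10, 11]
2 → replaces 4 → [2, 10, 11]
5 → replaces 10 → [2, 5, 11]
3 → replaces 5 → [2, 3, 11]
9 → replaces 11 → [2, 3, 9]
1 → replaces 2 → [1, 3, 9]
7 → replaces 9 → [1, 3, 7]
Length 3; one witness is 8, 10, 11.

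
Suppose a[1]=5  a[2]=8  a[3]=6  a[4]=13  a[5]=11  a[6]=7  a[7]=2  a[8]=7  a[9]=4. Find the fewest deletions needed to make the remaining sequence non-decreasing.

Fewest deletions = n − (longest non-decreasing subsequence).
i:      1  2  3  4  5  6  7  8  9
a[i]:   5  8  6 13 11  7  2  7  4
dp:     1  2  2  3  3  3  1  4  2
max dp = 4, so deletions = 9 − 4 = 5.

5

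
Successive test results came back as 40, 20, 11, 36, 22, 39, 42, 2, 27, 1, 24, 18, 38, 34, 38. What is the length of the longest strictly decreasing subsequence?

5

Negate each value so 'decreasing' becomes 'increasing', then run patience tails on the negated sequence:
-40 → extends → [-40]
-20 → extends → [-40, -20]
-11 → extends → [-40, -20, -11]
-36 → replaces -20 → [-40, -36, -11]
-22 → replaces -11 → [-40, -36, -22]
-39 → replaces -36 → [-40, -39, -22]
-42 → replaces -40 → [-42, -39, -22]
-2 → extends → [-42, -39, -22, -2]
-27 → replaces -22 → [-42, -39, -27, -2]
-1 → extends → [-42, -39, -27, -2, -1]
-24 → replaces -2 → [-42, -39, -27, -24, -1]
-18 → replaces -1 → [-42, -39, -27, -24, -18]
-38 → replaces -27 → [-42, -39, -38, -24, -18]
-34 → replaces -24 → [-42, -39, -38, -34, -18]
-38 → already a tail → [-42, -39, -38, -34, -18]
Five tails, so the longest strictly decreasing subsequence of the original has length 5.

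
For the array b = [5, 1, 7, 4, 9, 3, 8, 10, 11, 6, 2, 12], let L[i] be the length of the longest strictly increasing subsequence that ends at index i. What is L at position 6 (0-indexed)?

3

dp[i] = 1 + max{dp[j] : j<i, b[j]<b[i]} (or 1 if no such j):
i:      0  1  2  3  4  5  6  7  8  9 10 11
b[i]:   5  1  7  4  9  3  8 10 11  6  2 12
dp:     1  1  2  2  3  2  3  4  5  3  2  6
At index 6 the value is 3.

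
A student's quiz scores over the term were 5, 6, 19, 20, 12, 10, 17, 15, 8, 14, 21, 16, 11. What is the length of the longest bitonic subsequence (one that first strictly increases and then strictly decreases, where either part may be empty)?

inc[i] = longest strictly increasing subsequence ending at i; dec[i] = longest strictly decreasing subsequence starting at i:
i:      1  2  3  4  5  6  7  8  9 10 11 12 13
a[i]:   5  6 19 20 12 10 17 15  8 14 21 16 11
inc:    1  2  3  4  3  3  4  4  3  4  5  5  4
dec:    1  1  5  5  3  2  4  3  1  2  3  2  1
Best peak at i=4 (value 20): inc=4, dec=5, length 4+5−1 = 8.

8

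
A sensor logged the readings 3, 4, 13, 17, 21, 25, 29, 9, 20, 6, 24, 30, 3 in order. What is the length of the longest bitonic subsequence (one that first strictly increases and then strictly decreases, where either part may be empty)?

10

inc[i] = longest strictly increasing subsequence ending at i; dec[i] = longest strictly decreasing subsequence starting at i:
i:      1  2  3  4  5  6  7  8  9 10 11 12 13
a[i]:   3  4 13 17 21 25 29  9 20  6 24 30  3
inc:    1  2  3  4  5  6  7  3  5  3  6  8  1
dec:    1  2  4  4  4  4  4  3  3  2  2  2  1
Best peak at i=7 (value 29): inc=7, dec=4, length 7+4−1 = 10.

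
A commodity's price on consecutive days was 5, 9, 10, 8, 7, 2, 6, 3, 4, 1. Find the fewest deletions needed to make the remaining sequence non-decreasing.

7

Fewest deletions = n − (longest non-decreasing subsequence).
i:      1  2  3  4  5  6  7  8  9 10
a[i]:   5  9 10  8  7  2  6  3  4  1
dp:     1  2  3  2  2  1  2  2  3  1
max dp = 3, so deletions = 10 − 3 = 7.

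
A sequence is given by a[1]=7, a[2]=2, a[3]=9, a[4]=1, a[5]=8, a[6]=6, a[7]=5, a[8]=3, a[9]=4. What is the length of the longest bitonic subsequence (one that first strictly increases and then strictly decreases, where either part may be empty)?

inc[i] = longest strictly increasing subsequence ending at i; dec[i] = longest strictly decreasing subsequence starting at i:
i:     1 2 3 4 5 6 7 8 9
a[i]:  7 2 9 1 8 6 5 3 4
inc:   1 1 2 1 2 2 2 2 3
dec:   4 2 5 1 4 3 2 1 1
Best peak at i=3 (value 9): inc=2, dec=5, length 2+5−1 = 6.

6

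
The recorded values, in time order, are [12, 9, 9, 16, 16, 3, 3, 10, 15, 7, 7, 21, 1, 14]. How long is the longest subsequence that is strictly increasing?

Let dp[i] be the length of the longest such subsequence ending at index i:
i:      1  2  3  4  5  6  7  8  9 10 11 12 13 14
a[i]:  12  9  9 16 16  3  3 10 15  7  7 21  1 14
dp:     1  1  1  2  2  1  1  2  3  2  2  4  1  3
Maximum dp value is 4.

4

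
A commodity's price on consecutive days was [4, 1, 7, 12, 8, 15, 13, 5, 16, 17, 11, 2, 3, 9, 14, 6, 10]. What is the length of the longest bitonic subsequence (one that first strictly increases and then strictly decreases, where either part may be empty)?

inc[i] = longest strictly increasing subsequence ending at i; dec[i] = longest strictly decreasing subsequence starting at i:
i:      1  2  3  4  5  6  7  8  9 10 11 12 13 14 15 16 17
a[i]:   4  1  7 12  8 15 13  5 16 17 11  2  3  9 14  6 10
inc:    1  1  2  3  3  4  4  2  5  6  4  2  3  4  5  4  5
dec:    2  1  3  4  3  5  4  2  4  4  3  1  1  2  2  1  1
Best peak at i=10 (value 17): inc=6, dec=4, length 6+4−1 = 9.

9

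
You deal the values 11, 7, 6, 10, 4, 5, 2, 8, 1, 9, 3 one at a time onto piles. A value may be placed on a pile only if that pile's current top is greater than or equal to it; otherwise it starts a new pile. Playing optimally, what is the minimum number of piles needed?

4

The minimum number of non-increasing subsequences covering a sequence equals the length of its longest strictly increasing subsequence.
LIS length is 4 (e.g. 4, 5, 8, 9), so 4 piles are needed.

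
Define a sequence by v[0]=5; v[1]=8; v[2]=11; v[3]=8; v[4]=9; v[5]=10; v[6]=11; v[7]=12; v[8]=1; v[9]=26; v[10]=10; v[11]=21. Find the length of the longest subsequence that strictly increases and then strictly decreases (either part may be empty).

8

inc[i] = longest strictly increasing subsequence ending at i; dec[i] = longest strictly decreasing subsequence starting at i:
i:      0  1  2  3  4  5  6  7  8  9 10 11
v[i]:   5  8 11  8  9 10 11 12  1 26 10 21
inc:    1  2  3  2  3  4  5  6  1  7  4  7
dec:    2  2  3  2  2  2  2  2  1  2  1  1
Best peak at i=9 (value 26): inc=7, dec=2, length 7+2−1 = 8.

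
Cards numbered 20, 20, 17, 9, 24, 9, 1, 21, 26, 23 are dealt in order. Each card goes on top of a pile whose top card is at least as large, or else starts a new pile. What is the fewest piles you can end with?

The minimum number of non-increasing subsequences covering a sequence equals the length of its longest strictly increasing subsequence.
LIS length is 3 (e.g. 20, 24, 26), so 3 piles are needed.

3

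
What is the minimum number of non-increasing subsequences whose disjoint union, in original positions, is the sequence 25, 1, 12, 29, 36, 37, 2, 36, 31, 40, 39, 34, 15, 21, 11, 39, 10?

The minimum number of non-increasing subsequences covering a sequence equals the length of its longest strictly increasing subsequence.
LIS length is 6 (e.g. 1, 12, 29, 36, 37, 40), so 6 piles are needed.

6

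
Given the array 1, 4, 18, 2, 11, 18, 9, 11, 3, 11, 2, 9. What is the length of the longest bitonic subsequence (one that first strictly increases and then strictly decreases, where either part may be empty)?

7

inc[i] = longest strictly increasing subsequence ending at i; dec[i] = longest strictly decreasing subsequence starting at i:
i:      1  2  3  4  5  6  7  8  9 10 11 12
a[i]:   1  4 18  2 11 18  9 11  3 11  2  9
inc:    1  2  3  2  3  4  3  4  3  4  2  4
dec:    1  3  5  1  4  4  3  3  2  2  1  1
Best peak at i=3 (value 18): inc=3, dec=5, length 3+5−1 = 7.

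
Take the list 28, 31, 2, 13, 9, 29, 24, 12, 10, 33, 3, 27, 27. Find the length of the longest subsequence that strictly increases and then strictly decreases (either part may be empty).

inc[i] = longest strictly increasing subsequence ending at i; dec[i] = longest strictly decreasing subsequence starting at i:
i:      1  2  3  4  5  6  7  8  9 10 11 12 13
a[i]:  28 31  2 13  9 29 24 12 10 33  3 27 27
inc:    1  2  1  2  2  3  3  3  3  4  2  4  4
dec:    5  6  1  4  2  5  4  3  2  2  1  1  1
Best peak at i=2 (value 31): inc=2, dec=6, length 2+6−1 = 7.

7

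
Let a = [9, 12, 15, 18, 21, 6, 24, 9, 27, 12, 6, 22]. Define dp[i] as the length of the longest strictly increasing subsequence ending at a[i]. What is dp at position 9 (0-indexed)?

dp[i] = 1 + max{dp[j] : j<i, a[j]<a[i]} (or 1 if no such j):
i:      0  1  2  3  4  5  6  7  8  9 10 11
a[i]:   9 12 15 18 21  6 24  9 27 12  6 22
dp:     1  2  3  4  5  1  6  2  7  3  1  6
At index 9 the value is 3.

3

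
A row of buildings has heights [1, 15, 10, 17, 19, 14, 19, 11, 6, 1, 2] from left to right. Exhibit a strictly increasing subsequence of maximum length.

Patience tails give the LIS length; then backtrack through the dp parents:
1 → extends → [1]
15 → extends → [1, 15]
10 → replaces 15 → [1, 10]
17 → extends → [1, 10, 17]
19 → extends → [1, 10, 17, 19]
14 → replaces 17 → [1, 10, 14, 19]
19 → already a tail → [1, 10, 14, 19]
11 → replaces 14 → [1, 10, 11, 19]
6 → replaces 10 → [1, 6, 11, 19]
1 → already a tail → [1, 6, 11, 19]
2 → replaces 6 → [1, 2, 11, 19]
Length 4; one witness is 1, 15, 17, 19.

1, 15, 17, 19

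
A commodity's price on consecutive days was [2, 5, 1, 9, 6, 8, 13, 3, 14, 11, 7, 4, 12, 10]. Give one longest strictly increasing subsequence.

Patience tails give the LIS length; then backtrack through the dp parents:
2 → extends → [2]
5 → extends → [2, 5]
1 → replaces 2 → [1, 5]
9 → extends → [1, 5, 9]
6 → replaces 9 → [1, 5, 6]
8 → extends → [1, 5, 6, 8]
13 → extends → [1, 5, 6, 8, 13]
3 → replaces 5 → [1, 3, 6, 8, 13]
14 → extends → [1, 3, 6, 8, 13, 14]
11 → replaces 13 → [1, 3, 6, 8, 11, 14]
7 → replaces 8 → [1, 3, 6, 7, 11, 14]
4 → replaces 6 → [1, 3, 4, 7, 11, 14]
12 → replaces 14 → [1, 3, 4, 7, 11, 12]
10 → replaces 11 → [1, 3, 4, 7, 10, 12]
Length 6; one witness is 2, 5, 6, 8, 13, 14.

2, 5, 6, 8, 13, 14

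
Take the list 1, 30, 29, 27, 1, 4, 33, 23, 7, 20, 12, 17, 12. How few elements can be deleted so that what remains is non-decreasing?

7

Fewest deletions = n − (longest non-decreasing subsequence).
Patience tails:
1 → extends → [1]
30 → extends → [1, 30]
29 → replaces 30 → [1, 29]
27 → replaces 29 → [1, 27]
1 → replaces 27 → [1, 1]
4 → extends → [1, 1, 4]
33 → extends → [1, 1, 4, 33]
23 → replaces 33 → [1, 1, 4, 23]
7 → replaces 23 → [1, 1, 4, 7]
20 → extends → [1, 1, 4, 7, 20]
12 → replaces 20 → [1, 1, 4, 7, 12]
17 → extends → [1, 1, 4, 7, 12, 17]
12 → replaces 17 → [1, 1, 4, 7, 12, 12]
Longest non-decreasing subsequence has length 6, so deletions = 13 − 6 = 7.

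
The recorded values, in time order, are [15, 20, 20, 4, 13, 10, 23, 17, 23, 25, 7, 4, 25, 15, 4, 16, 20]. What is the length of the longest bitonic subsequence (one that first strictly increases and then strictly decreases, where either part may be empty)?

inc[i] = longest strictly increasing subsequence ending at i; dec[i] = longest strictly decreasing subsequence starting at i:
i:      1  2  3  4  5  6  7  8  9 10 11 12 13 14 15 16 17
a[i]:  15 20 20  4 13 10 23 17 23 25  7  4 25 15  4 16 20
inc:    1  2  2  1  2  2  3  3  4  5  2  1  5  3  1  4  5
dec:    5  5  5  1  4  3  4  3  3  3  2  1  3  2  1  1  1
Best peak at i=10 (value 25): inc=5, dec=3, length 5+3−1 = 7.

7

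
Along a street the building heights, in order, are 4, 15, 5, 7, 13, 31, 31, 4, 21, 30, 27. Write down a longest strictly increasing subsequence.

4, 5, 7, 13, 21, 30

Patience tails give the LIS length; then backtrack through the dp parents:
4 → extends → [4]
15 → extends → [4, 15]
5 → replaces 15 → [4, 5]
7 → extends → [4, 5, 7]
13 → extends → [4, 5, 7, 13]
31 → extends → [4, 5, 7, 13, 31]
31 → already a tail → [4, 5, 7, 13, 31]
4 → already a tail → [4, 5, 7, 13, 31]
21 → replaces 31 → [4, 5, 7, 13, 21]
30 → extends → [4, 5, 7, 13, 21, 30]
27 → replaces 30 → [4, 5, 7, 13, 21, 27]
Length 6; one witness is 4, 5, 7, 13, 21, 30.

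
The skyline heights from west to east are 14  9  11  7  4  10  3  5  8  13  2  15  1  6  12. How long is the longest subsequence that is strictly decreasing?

Negate each value so 'decreasing' becomes 'increasing', then run patience tails on the negated sequence:
-14 → extends → [-14]
-9 → extends → [-14, -9]
-11 → replaces -9 → [-14, -11]
-7 → extends → [-14, -11, -7]
-4 → extends → [-14, -11, -7, -4]
-10 → replaces -7 → [-14, -11, -10, -4]
-3 → extends → [-14, -11, -10, -4, -3]
-5 → replaces -4 → [-14, -11, -10, -5, -3]
-8 → replaces -5 → [-14, -11, -10, -8, -3]
-13 → replaces -11 → [-14, -13, -10, -8, -3]
-2 → extends → [-14, -13, -10, -8, -3, -2]
-15 → replaces -14 → [-15, -13, -10, -8, -3, -2]
-1 → extends → [-15, -13, -10, -8, -3, -2, -1]
-6 → replaces -3 → [-15, -13, -10, -8, -6, -2, -1]
-12 → replaces -10 → [-15, -13, -12, -8, -6, -2, -1]
Seven tails, so the longest strictly decreasing subsequence of the original has length 7.

7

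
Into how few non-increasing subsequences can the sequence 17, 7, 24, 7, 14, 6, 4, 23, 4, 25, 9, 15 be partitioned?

4

Place each on the leftmost legal pile:
17 → new pile 1 (tops now [17])
7 → pile 1 (tops now [7])
24 → new pile 2 (tops now [7, 24])
7 → pile 1 (tops now [7, 24])
14 → pile 2 (tops now [7, 14])
6 → pile 1 (tops now [6, 14])
4 → pile 1 (tops now [4, 14])
23 → new pile 3 (tops now [4, 14, 23])
4 → pile 1 (tops now [4, 14, 23])
25 → new pile 4 (tops now [4, 14, 23, 25])
9 → pile 2 (tops now [4, 9, 23, 25])
15 → pile 3 (tops now [4, 9, 15, 25])
Four piles.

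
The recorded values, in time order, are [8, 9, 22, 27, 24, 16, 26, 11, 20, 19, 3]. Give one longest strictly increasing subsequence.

Patience tails give the LIS length; then backtrack through the dp parents:
8 → extends → [8]
9 → extends → [8, 9]
22 → extends → [8, 9, 22]
27 → extends → [8, 9, 22, 27]
24 → replaces 27 → [8, 9, 22, 24]
16 → replaces 22 → [8, 9, 16, 24]
26 → extends → [8, 9, 16, 24, 26]
11 → replaces 16 → [8, 9, 11, 24, 26]
20 → replaces 24 → [8, 9, 11, 20, 26]
19 → replaces 20 → [8, 9, 11, 19, 26]
3 → replaces 8 → [3, 9, 11, 19, 26]
Length 5; one witness is 8, 9, 22, 24, 26.

8, 9, 22, 24, 26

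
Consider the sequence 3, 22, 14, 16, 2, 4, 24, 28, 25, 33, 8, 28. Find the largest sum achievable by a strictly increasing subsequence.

118

Let S[i] be the best sum of a strictly increasing subsequence ending at i:
i:       1   2   3   4   5   6   7   8   9  10  11  12
a[i]:    3  22  14  16   2   4  24  28  25  33   8  28
S:       3  25  17  33   2   7  57  85  82 118  15 110
Maximum is 118 (e.g. 3 + 14 + 16 + 24 + 28 + 33).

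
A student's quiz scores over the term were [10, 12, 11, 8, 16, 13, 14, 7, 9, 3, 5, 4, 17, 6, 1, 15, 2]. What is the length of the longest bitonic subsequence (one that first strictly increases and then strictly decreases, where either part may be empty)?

inc[i] = longest strictly increasing subsequence ending at i; dec[i] = longest strictly decreasing subsequence starting at i:
i:      1  2  3  4  5  6  7  8  9 10 11 12 13 14 15 16 17
a[i]:  10 12 11  8 16 13 14  7  9  3  5  4 17  6  1 15  2
inc:    1  2  2  1  3  3  4  1  2  1  2  2  5  3  1  5  2
dec:    6  7  6  5  6  5  5  4  4  2  3  2  3  2  1  2  1
Best peak at i=2 (value 12): inc=2, dec=7, length 2+7−1 = 8.

8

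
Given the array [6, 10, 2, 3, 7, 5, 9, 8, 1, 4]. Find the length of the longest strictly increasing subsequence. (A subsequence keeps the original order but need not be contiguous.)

4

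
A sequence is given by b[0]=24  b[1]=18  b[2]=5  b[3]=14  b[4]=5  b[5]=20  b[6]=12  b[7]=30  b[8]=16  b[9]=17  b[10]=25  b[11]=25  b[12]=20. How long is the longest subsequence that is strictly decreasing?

4

Negate each value so 'decreasing' becomes 'increasing', then run patience tails on the negated sequence:
-24 → extends → [-24]
-18 → extends → [-24, -18]
-5 → extends → [-24, -18, -5]
-14 → replaces -5 → [-24, -18, -14]
-5 → extends → [-24, -18, -14, -5]
-20 → replaces -18 → [-24, -20, -14, -5]
-12 → replaces -5 → [-24, -20, -14, -12]
-30 → replaces -24 → [-30, -20, -14, -12]
-16 → replaces -14 → [-30, -20, -16, -12]
-17 → replaces -16 → [-30, -20, -17, -12]
-25 → replaces -20 → [-30, -25, -17, -12]
-25 → already a tail → [-30, -25, -17, -12]
-20 → replaces -17 → [-30, -25, -20, -12]
Four tails, so the longest strictly decreasing subsequence of the original has length 4.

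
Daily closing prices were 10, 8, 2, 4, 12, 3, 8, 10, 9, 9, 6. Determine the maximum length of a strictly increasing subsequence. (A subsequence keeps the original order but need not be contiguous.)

4

Let dp[i] be the length of the longest such subsequence ending at index i:
i:      1  2  3  4  5  6  7  8  9 10 11
a[i]:  10  8  2  4 12  3  8 10  9  9  6
dp:     1  1  1  2  3  2  3  4  4  4  3
Maximum dp value is 4.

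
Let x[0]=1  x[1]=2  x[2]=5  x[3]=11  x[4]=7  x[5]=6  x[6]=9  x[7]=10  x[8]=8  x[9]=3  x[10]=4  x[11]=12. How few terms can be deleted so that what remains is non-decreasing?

Fewest deletions = n − (longest non-decreasing subsequence).
Patience tails:
1 → extends → [1]
2 → extends → [1, 2]
5 → extends → [1, 2, 5]
11 → extends → [1, 2, 5, 11]
7 → replaces 11 → [1, 2, 5, 7]
6 → replaces 7 → [1, 2, 5, 6]
9 → extends → [1, 2, 5, 6, 9]
10 → extends → [1, 2, 5, 6, 9, 10]
8 → replaces 9 → [1, 2, 5, 6, 8, 10]
3 → replaces 5 → [1, 2, 3, 6, 8, 10]
4 → replaces 6 → [1, 2, 3, 4, 8, 10]
12 → extends → [1, 2, 3, 4, 8, 10, 12]
Longest non-decreasing subsequence has length 7, so deletions = 12 − 7 = 5.

5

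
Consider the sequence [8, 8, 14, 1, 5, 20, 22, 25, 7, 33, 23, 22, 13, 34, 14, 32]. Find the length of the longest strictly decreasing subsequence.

4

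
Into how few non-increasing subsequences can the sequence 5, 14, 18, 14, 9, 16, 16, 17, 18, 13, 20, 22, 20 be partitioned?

7

The minimum number of non-increasing subsequences covering a sequence equals the length of its longest strictly increasing subsequence.
LIS length is 7 (e.g. 5, 14, 16, 17, 18, 20, 22), so 7 piles are needed.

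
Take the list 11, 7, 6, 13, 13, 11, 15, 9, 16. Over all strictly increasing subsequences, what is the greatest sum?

Let S[i] be the best sum of a strictly increasing subsequence ending at i:
i:      1  2  3  4  5  6  7  8  9
a[i]:  11  7  6 13 13 11 15  9 16
S:     11  7  6 24 24 18 39 16 55
Maximum is 55 (e.g. 11 + 13 + 15 + 16).

55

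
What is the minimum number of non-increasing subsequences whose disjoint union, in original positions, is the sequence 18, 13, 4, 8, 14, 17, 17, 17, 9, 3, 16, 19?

5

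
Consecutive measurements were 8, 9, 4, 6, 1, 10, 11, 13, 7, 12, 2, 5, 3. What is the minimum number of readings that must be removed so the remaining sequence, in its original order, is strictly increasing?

8

Fewest deletions = n − (longest strictly increasing subsequence).
i:      1  2  3  4  5  6  7  8  9 10 11 12 13
a[i]:   8  9  4  6  1 10 11 13  7 12  2  5  3
dp:     1  2  1  2  1  3  4  5  3  5  2  3  3
max dp = 5, so deletions = 13 − 5 = 8.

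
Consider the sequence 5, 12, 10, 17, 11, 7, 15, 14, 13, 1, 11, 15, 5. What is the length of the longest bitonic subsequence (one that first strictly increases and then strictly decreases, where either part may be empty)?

inc[i] = longest strictly increasing subsequence ending at i; dec[i] = longest strictly decreasing subsequence starting at i:
i:      1  2  3  4  5  6  7  8  9 10 11 12 13
a[i]:   5 12 10 17 11  7 15 14 13  1 11 15  5
inc:    1  2  2  3  3  2  4  4  4  1  3  5  2
dec:    2  4  3  6  3  2  5  4  3  1  2  2  1
Best peak at i=4 (value 17): inc=3, dec=6, length 3+6−1 = 8.

8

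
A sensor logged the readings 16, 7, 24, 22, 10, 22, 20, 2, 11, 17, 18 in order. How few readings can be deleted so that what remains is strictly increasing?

6

Fewest deletions = n − (longest strictly increasing subsequence).
i:      1  2  3  4  5  6  7  8  9 10 11
a[i]:  16  7 24 22 10 22 20  2 11 17 18
dp:     1  1  2  2  2  3  3  1  3  4  5
max dp = 5, so deletions = 11 − 5 = 6.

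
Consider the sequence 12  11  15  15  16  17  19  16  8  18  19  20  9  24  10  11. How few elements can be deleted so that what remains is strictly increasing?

Fewest deletions = n − (longest strictly increasing subsequence).
Patience tails:
12 → extends → [12]
11 → replaces 12 → [11]
15 → extends → [11, 15]
15 → already a tail → [11, 15]
16 → extends → [11, 15, 16]
17 → extends → [11, 15, 16, 17]
19 → extends → [11, 15, 16, 17, 19]
16 → already a tail → [11, 15, 16, 17, 19]
8 → replaces 11 → [8, 15, 16, 17, 19]
18 → replaces 19 → [8, 15, 16, 17, 18]
19 → extends → [8, 15, 16, 17, 18, 19]
20 → extends → [8, 15, 16, 17, 18, 19, 20]
9 → replaces 15 → [8, 9, 16, 17, 18, 19, 20]
24 → extends → [8, 9, 16, 17, 18, 19, 20, 24]
10 → replaces 16 → [8, 9, 10, 17, 18, 19, 20, 24]
11 → replaces 17 → [8, 9, 10, 11, 18, 19, 20, 24]
Longest strictly increasing subsequence has length 8, so deletions = 16 − 8 = 8.

8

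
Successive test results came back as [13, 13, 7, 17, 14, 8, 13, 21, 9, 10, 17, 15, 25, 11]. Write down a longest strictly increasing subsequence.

Patience tails give the LIS length; then backtrack through the dp parents:
13 → extends → [13]
13 → already a tail → [13]
7 → replaces 13 → [7]
17 → extends → [7, 17]
14 → replaces 17 → [7, 14]
8 → replaces 14 → [7, 8]
13 → extends → [7, 8, 13]
21 → extends → [7, 8, 13, 21]
9 → replaces 13 → [7, 8, 9, 21]
10 → replaces 21 → [7, 8, 9, 10]
17 → extends → [7, 8, 9, 10, 17]
15 → replaces 17 → [7, 8, 9, 10, 15]
25 → extends → [7, 8, 9, 10, 15, 25]
11 → replaces 15 → [7, 8, 9, 10, 11, 25]
Length 6; one witness is 7, 8, 9, 10, 17, 25.

7, 8, 9, 10, 17, 25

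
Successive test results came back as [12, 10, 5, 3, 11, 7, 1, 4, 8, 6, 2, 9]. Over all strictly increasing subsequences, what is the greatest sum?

29

Let S[i] be the best sum of a strictly increasing subsequence ending at i:
i:      1  2  3  4  5  6  7  8  9 10 11 12
a[i]:  12 10  5  3 11  7  1  4  8  6  2  9
S:     12 10  5  3 21 12  1  7 20 13  3 29
Maximum is 29 (e.g. 5 + 7 + 8 + 9).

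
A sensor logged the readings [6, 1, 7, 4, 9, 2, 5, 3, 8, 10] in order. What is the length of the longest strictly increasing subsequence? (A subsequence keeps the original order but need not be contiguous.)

5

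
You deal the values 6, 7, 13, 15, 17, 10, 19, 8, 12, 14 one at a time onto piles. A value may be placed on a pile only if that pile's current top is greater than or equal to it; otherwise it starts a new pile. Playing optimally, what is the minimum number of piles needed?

6

The minimum number of non-increasing subsequences covering a sequence equals the length of its longest strictly increasing subsequence.
LIS length is 6 (e.g. 6, 7, 13, 15, 17, 19), so 6 piles are needed.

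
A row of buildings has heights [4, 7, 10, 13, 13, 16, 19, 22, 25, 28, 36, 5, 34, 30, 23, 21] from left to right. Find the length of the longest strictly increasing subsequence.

Track the smallest tail for each achievable length (strict):
4 → extends → [4]
7 → extends → [4, 7]
10 → extends → [4, 7, 10]
13 → extends → [4, 7, 10, 13]
13 → already a tail → [4, 7, 10, 13]
16 → extends → [4, 7, 10, 13, 16]
19 → extends → [4, 7, 10, 13, 16, 19]
22 → extends → [4, 7, 10, 13, 16, 19, 22]
25 → extends → [4, 7, 10, 13, 16, 19, 22, 25]
28 → extends → [4, 7, 10, 13, 16, 19, 22, 25, 28]
36 → extends → [4, 7, 10, 13, 16, 19, 22, 25, 28, 36]
5 → replaces 7 → [4, 5, 10, 13, 16, 19, 22, 25, 28, 36]
34 → replaces 36 → [4, 5, 10, 13, 16, 19, 22, 25, 28, 34]
30 → replaces 34 → [4, 5, 10, 13, 16, 19, 22, 25, 28, 30]
23 → replaces 25 → [4, 5, 10, 13, 16, 19, 22, 23, 28, 30]
21 → replaces 22 → [4, 5, 10, 13, 16, 19, 21, 23, 28, 30]
Ten tails, so the longest strictly increasing subsequence has length 10 (e.g. 4, 7, 10, 13, 16, 19, 22, 25, 28, 36).

10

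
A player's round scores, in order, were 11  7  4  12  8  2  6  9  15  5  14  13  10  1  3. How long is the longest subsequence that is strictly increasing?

4

Let dp[i] be the length of the longest such subsequence ending at index i:
i:      1  2  3  4  5  6  7  8  9 10 11 12 13 14 15
a[i]:  11  7  4 12  8  2  6  9 15  5 14 13 10  1  3
dp:     1  1  1  2  2  1  2  3  4  2  4  4  4  1  2
Maximum dp value is 4.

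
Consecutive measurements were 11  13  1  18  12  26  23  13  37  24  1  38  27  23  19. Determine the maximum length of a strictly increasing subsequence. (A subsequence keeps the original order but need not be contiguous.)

Let dp[i] be the length of the longest such subsequence ending at index i:
i:      1  2  3  4  5  6  7  8  9 10 11 12 13 14 15
a[i]:  11 13  1 18 12 26 23 13 37 24  1 38 27 23 19
dp:     1  2  1  3  2  4  4  3  5  5  1  6  6  4  4
Maximum dp value is 6.

6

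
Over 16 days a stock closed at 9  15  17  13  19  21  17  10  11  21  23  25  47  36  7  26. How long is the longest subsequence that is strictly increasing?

8

Track the smallest tail for each achievable length (strict):
9 → extends → [9]
15 → extends → [9, 15]
17 → extends → [9, 15, 17]
13 → replaces 15 → [9, 13, 17]
19 → extends → [9, 13, 17, 19]
21 → extends → [9, 13, 17, 19, 21]
17 → already a tail → [9, 13, 17, 19, 21]
10 → replaces 13 → [9, 10, 17, 19, 21]
11 → replaces 17 → [9, 10, 11, 19, 21]
21 → already a tail → [9, 10, 11, 19, 21]
23 → extends → [9, 10, 11, 19, 21, 23]
25 → extends → [9, 10, 11, 19, 21, 23, 25]
47 → extends → [9, 10, 11, 19, 21, 23, 25, 47]
36 → replaces 47 → [9, 10, 11, 19, 21, 23, 25, 36]
7 → replaces 9 → [7, 10, 11, 19, 21, 23, 25, 36]
26 → replaces 36 → [7, 10, 11, 19, 21, 23, 25, 26]
Eight tails, so the longest strictly increasing subsequence has length 8 (e.g. 9, 15, 17, 19, 21, 23, 25, 47).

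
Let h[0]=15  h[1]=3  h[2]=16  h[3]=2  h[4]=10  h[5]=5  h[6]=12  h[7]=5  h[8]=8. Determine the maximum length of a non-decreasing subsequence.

4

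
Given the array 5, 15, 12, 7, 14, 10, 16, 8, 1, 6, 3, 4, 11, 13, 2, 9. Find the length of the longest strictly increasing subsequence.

Let dp[i] be the length of the longest such subsequence ending at index i:
i:      1  2  3  4  5  6  7  8  9 10 11 12 13 14 15 16
a[i]:   5 15 12  7 14 10 16  8  1  6  3  4 11 13  2  9
dp:     1  2  2  2  3  3  4  3  1  2  2  3  4  5  2  4
Maximum dp value is 5.

5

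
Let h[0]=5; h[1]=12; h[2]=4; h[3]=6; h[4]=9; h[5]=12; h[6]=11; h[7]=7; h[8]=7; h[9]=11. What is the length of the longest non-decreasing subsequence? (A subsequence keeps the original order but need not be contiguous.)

Track the smallest tail for each achievable length (allowing ties):
5 → extends → [5]
12 → extends → [5, 12]
4 → replaces 5 → [4, 12]
6 → replaces 12 → [4, 6]
9 → extends → [4, 6, 9]
12 → extends → [4, 6, 9, 12]
11 → replaces 12 → [4, 6, 9, 11]
7 → replaces 9 → [4, 6, 7, 11]
7 → replaces 11 → [4, 6, 7, 7]
11 → extends → [4, 6, 7, 7, 11]
Five tails, so the longest non-decreasing subsequence has length 5 (e.g. 5, 6, 9, 11, 11).

5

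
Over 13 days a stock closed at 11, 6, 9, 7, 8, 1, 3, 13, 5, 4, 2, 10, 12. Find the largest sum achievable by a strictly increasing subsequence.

Let S[i] be the best sum of a strictly increasing subsequence ending at i:
i:      1  2  3  4  5  6  7  8  9 10 11 12 13
a[i]:  11  6  9  7  8  1  3 13  5  4  2 10 12
S:     11  6 15 13 21  1  4 34  9  8  3 31 43
Maximum is 43 (e.g. 6 + 7 + 8 + 10 + 12).

43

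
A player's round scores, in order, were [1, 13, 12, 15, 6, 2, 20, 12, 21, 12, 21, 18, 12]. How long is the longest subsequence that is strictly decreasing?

Let dp[i] be the longest strictly decreasing subsequence ending at i:
i:      1  2  3  4  5  6  7  8  9 10 11 12 13
a[i]:   1 13 12 15  6  2 20 12 21 12 21 18 12
dp:     1  1  2  1  3  4  1  2  1  2  1  2  3
Maximum is 4.

4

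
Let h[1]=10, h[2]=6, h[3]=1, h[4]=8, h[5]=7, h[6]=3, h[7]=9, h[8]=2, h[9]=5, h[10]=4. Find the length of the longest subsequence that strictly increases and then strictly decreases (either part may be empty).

inc[i] = longest strictly increasing subsequence ending at i; dec[i] = longest strictly decreasing subsequence starting at i:
i:      1  2  3  4  5  6  7  8  9 10
h[i]:  10  6  1  8  7  3  9  2  5  4
inc:    1  1  1  2  2  2  3  2  3  3
dec:    5  3  1  4  3  2  3  1  2  1
Best peak at i=1 (value 10): inc=1, dec=5, length 1+5−1 = 5.

5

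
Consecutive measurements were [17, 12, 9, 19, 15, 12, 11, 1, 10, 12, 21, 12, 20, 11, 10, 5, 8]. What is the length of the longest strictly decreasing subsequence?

Negate each value so 'decreasing' becomes 'increasing', then run patience tails on the negated sequence:
-17 → extends → [-17]
-12 → extends → [-17, -12]
-9 → extends → [-17, -12, -9]
-19 → replaces -17 → [-19, -12, -9]
-15 → replaces -12 → [-19, -15, -9]
-12 → replaces -9 → [-19, -15, -12]
-11 → extends → [-19, -15, -12, -11]
-1 → extends → [-19, -15, -12, -11, -1]
-10 → replaces -1 → [-19, -15, -12, -11, -10]
-12 → already a tail → [-19, -15, -12, -11, -10]
-21 → replaces -19 → [-21, -15, -12, -11, -10]
-12 → already a tail → [-21, -15, -12, -11, -10]
-20 → replaces -15 → [-21, -20, -12, -11, -10]
-11 → already a tail → [-21, -20, -12, -11, -10]
-10 → already a tail → [-21, -20, -12, -11, -10]
-5 → extends → [-21, -20, -12, -11, -10, -5]
-8 → replaces -5 → [-21, -20, -12, -11, -10, -8]
Six tails, so the longest strictly decreasing subsequence of the original has length 6.

6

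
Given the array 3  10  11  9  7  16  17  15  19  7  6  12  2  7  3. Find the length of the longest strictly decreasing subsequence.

Negate each value so 'decreasing' becomes 'increasing', then run patience tails on the negated sequence:
-3 → extends → [-3]
-10 → replaces -3 → [-10]
-11 → replaces -10 → [-11]
-9 → extends → [-11, -9]
-7 → extends → [-11, -9, -7]
-16 → replaces -11 → [-16, -9, -7]
-17 → replaces -16 → [-17, -9, -7]
-15 → replaces -9 → [-17, -15, -7]
-19 → replaces -17 → [-19, -15, -7]
-7 → already a tail → [-19, -15, -7]
-6 → extends → [-19, -15, -7, -6]
-12 → replaces -7 → [-19, -15, -12, -6]
-2 → extends → [-19, -15, -12, -6, -2]
-7 → replaces -6 → [-19, -15, -12, -7, -2]
-3 → replaces -2 → [-19, -15, -12, -7, -3]
Five tails, so the longest strictly decreasing subsequence of the original has length 5.

5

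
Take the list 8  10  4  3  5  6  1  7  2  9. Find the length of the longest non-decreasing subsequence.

5

Let dp[i] be the length of the longest such subsequence ending at index i:
i:      1  2  3  4  5  6  7  8  9 10
a[i]:   8 10  4  3  5  6  1  7  2  9
dp:     1  2  1  1  2  3  1  4  2  5
Maximum dp value is 5.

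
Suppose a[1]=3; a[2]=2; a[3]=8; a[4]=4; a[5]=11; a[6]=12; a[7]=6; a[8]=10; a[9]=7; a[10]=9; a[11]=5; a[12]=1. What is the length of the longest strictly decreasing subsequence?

Negate each value so 'decreasing' becomes 'increasing', then run patience tails on the negated sequence:
-3 → extends → [-3]
-2 → extends → [-3, -2]
-8 → replaces -3 → [-8, -2]
-4 → replaces -2 → [-8, -4]
-11 → replaces -8 → [-11, -4]
-12 → replaces -11 → [-12, -4]
-6 → replaces -4 → [-12, -6]
-10 → replaces -6 → [-12, -10]
-7 → extends → [-12, -10, -7]
-9 → replaces -7 → [-12, -10, -9]
-5 → extends → [-12, -10, -9, -5]
-1 → extends → [-12, -10, -9, -5, -1]
Five tails, so the longest strictly decreasing subsequence of the original has length 5.

5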